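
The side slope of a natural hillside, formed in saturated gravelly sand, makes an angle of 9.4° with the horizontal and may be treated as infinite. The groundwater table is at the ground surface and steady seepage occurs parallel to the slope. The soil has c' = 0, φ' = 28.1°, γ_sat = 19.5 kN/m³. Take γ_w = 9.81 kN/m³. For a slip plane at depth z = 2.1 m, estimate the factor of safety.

With seepage parallel to the slope and the water table at the surface, the effective normal stress on the slip plane uses the buoyant unit weight γ' = γ_sat − γ_w while the driving shear stress uses γ_sat:
FS = [c' + γ' z cos²β tanφ'] / [γ_sat z sinβ cosβ]
(For c' = 0 this reduces to FS = (γ'/γ_sat)·tanφ'/tanβ.)
γ' = 19.5 − 9.81 = 9.69 kN/m³
Numerator = 0.0 + 9.69·2.1·cos²9.4°·tan28.1° = 0.0 + 9.69·2.1·0.9733·0.5340 = 10.576 kPa
Denominator = 19.5·2.1·sin9.4°·cos9.4° = 19.5·2.1·0.1633·0.9866 = 6.598 kPa
FS = 10.576 / 6.598 = 1.603

FS = 1.60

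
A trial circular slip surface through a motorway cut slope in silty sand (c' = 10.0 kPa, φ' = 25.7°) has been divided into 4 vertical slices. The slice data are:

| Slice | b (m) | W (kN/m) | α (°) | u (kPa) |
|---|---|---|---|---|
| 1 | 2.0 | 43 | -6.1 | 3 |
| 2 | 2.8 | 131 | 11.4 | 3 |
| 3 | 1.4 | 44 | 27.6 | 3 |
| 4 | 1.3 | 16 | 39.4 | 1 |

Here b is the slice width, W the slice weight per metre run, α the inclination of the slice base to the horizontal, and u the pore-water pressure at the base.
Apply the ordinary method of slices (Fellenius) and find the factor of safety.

FS = 3.44

Ordinary method of slices: FS = Σ[c'·Δl_i + (W_i cosα_i − u_i·Δl_i)·tanφ'] / Σ W_i sinα_i, with Δl_i = b_i / cosα_i.
Slice 1: Δl = 2.0/cos(-6.1°) = 2.011 m; N'_1 = 43·cos(-6.1°) − 3·2.011 = 36.7; c'Δl = 20.11; W sinα = -4.6
Slice 2: Δl = 2.8/cos11.4° = 2.856 m; N'_2 = 131·cos11.4° − 3·2.856 = 119.8; c'Δl = 28.56; W sinα = 25.9
Slice 3: Δl = 1.4/cos27.6° = 1.580 m; N'_3 = 44·cos27.6° − 3·1.580 = 34.3; c'Δl = 15.80; W sinα = 20.4
Slice 4: Δl = 1.3/cos39.4° = 1.682 m; N'_4 = 16·cos39.4° − 1·1.682 = 10.7; c'Δl = 16.82; W sinα = 10.2
Σc'Δl = 81.3 kN/m; ΣN' = 201.5 kN/m; ΣW sinα = 51.9 kN/m
Resisting = 81.3 + 201.5·tan25.7° = 81.3 + 97.0 = 178.3 kN/m
FS = 178.3 / 51.9 = 3.437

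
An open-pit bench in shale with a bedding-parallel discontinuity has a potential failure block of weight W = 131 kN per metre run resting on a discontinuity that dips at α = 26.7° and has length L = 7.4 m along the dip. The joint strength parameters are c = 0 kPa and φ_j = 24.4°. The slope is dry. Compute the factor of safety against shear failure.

FS = 0.90

Resolving the block weight along and normal to the plane and applying the Mohr–Coulomb strength on the joint:
N' = W cosα = 131·cos26.7° = 117.0 kN/m
Driving force T = W sinα = 131·sin26.7° = 58.9 kN/m
Resisting force R = c·L + N'·tanφ_j = 0·7.4 + 117.0·tan24.4° = 0.0 + 53.1 = 53.1 kN/m
FS = R / T = 53.1 / 58.9 = 0.902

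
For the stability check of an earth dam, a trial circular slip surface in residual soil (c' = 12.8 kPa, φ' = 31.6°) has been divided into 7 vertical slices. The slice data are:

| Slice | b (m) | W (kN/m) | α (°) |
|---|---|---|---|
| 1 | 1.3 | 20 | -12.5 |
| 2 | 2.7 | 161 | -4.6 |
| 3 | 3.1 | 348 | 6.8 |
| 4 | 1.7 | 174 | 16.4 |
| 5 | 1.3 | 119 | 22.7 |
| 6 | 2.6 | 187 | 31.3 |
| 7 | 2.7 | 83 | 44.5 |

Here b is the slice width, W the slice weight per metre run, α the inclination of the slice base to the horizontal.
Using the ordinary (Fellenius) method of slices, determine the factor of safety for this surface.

FS = 3.09

Ordinary method of slices: FS = Σ[c'·Δl_i + (W_i cosα_i)·tanφ'] / Σ W_i sinα_i, with Δl_i = b_i / cosα_i.
Slice 1: Δl = 1.3/cos(-12.5°) = 1.332 m; N'_1 = 20·cos(-12.5°) = 19.5; c'Δl = 17.04; W sinα = -4.3
Slice 2: Δl = 2.7/cos(-4.6°) = 2.709 m; N'_2 = 161·cos(-4.6°) = 160.5; c'Δl = 34.67; W sinα = -12.9
Slice 3: Δl = 3.1/cos6.8° = 3.122 m; N'_3 = 348·cos6.8° = 345.6; c'Δl = 39.96; W sinα = 41.2
Slice 4: Δl = 1.7/cos16.4° = 1.772 m; N'_4 = 174·cos16.4° = 166.9; c'Δl = 22.68; W sinα = 49.1
Slice 5: Δl = 1.3/cos22.7° = 1.409 m; N'_5 = 119·cos22.7° = 109.8; c'Δl = 18.04; W sinα = 45.9
Slice 6: Δl = 2.6/cos31.3° = 3.043 m; N'_6 = 187·cos31.3° = 159.8; c'Δl = 38.95; W sinα = 97.2
Slice 7: Δl = 2.7/cos44.5° = 3.785 m; N'_7 = 83·cos44.5° = 59.2; c'Δl = 48.45; W sinα = 58.2
Σc'Δl = 219.8 kN/m; ΣN' = 1021.2 kN/m; ΣW sinα = 274.3 kN/m
Resisting = 219.8 + 1021.2·tan31.6° = 219.8 + 628.3 = 848.1 kN/m
FS = 848.1 / 274.3 = 3.091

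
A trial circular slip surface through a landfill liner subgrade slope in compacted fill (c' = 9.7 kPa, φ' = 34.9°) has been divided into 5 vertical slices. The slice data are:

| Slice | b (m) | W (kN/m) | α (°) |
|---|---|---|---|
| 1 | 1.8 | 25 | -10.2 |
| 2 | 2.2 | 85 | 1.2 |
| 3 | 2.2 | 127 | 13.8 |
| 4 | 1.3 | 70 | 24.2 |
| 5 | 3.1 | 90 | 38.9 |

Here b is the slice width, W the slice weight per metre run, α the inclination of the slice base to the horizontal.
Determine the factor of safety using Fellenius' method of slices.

FS = 3.27

Ordinary method of slices: FS = Σ[c'·Δl_i + (W_i cosα_i)·tanφ'] / Σ W_i sinα_i, with Δl_i = b_i / cosα_i.
Slice 1: Δl = 1.8/cos(-10.2°) = 1.829 m; N'_1 = 25·cos(-10.2°) = 24.6; c'Δl = 17.74; W sinα = -4.4
Slice 2: Δl = 2.2/cos1.2° = 2.200 m; N'_2 = 85·cos1.2° = 85.0; c'Δl = 21.34; W sinα = 1.8
Slice 3: Δl = 2.2/cos13.8° = 2.265 m; N'_3 = 127·cos13.8° = 123.3; c'Δl = 21.97; W sinα = 30.3
Slice 4: Δl = 1.3/cos24.2° = 1.425 m; N'_4 = 70·cos24.2° = 63.8; c'Δl = 13.82; W sinα = 28.7
Slice 5: Δl = 3.1/cos38.9° = 3.983 m; N'_5 = 90·cos38.9° = 70.0; c'Δl = 38.64; W sinα = 56.5
Σc'Δl = 113.5 kN/m; ΣN' = 366.8 kN/m; ΣW sinα = 112.9 kN/m
Resisting = 113.5 + 366.8·tan34.9° = 113.5 + 255.9 = 369.4 kN/m
FS = 369.4 / 112.9 = 3.273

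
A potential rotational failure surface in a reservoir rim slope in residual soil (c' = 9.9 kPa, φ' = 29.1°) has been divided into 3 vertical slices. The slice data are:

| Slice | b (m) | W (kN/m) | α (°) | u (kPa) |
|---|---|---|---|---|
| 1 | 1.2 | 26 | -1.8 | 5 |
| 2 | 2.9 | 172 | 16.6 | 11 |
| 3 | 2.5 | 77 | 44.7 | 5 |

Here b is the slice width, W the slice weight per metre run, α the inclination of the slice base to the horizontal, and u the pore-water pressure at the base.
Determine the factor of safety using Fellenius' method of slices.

FS = 1.77

Ordinary method of slices: FS = Σ[c'·Δl_i + (W_i cosα_i − u_i·Δl_i)·tanφ'] / Σ W_i sinα_i, with Δl_i = b_i / cosα_i.
Slice 1: Δl = 1.2/cos(-1.8°) = 1.201 m; N'_1 = 26·cos(-1.8°) − 5·1.201 = 20.0; c'Δl = 11.89; W sinα = -0.8
Slice 2: Δl = 2.9/cos16.6° = 3.026 m; N'_2 = 172·cos16.6° − 11·3.026 = 131.5; c'Δl = 29.96; W sinα = 49.1
Slice 3: Δl = 2.5/cos44.7° = 3.517 m; N'_3 = 77·cos44.7° − 5·3.517 = 37.1; c'Δl = 34.82; W sinα = 54.2
Σc'Δl = 76.7 kN/m; ΣN' = 188.7 kN/m; ΣW sinα = 102.5 kN/m
Resisting = 76.7 + 188.7·tan29.1° = 76.7 + 105.0 = 181.7 kN/m
FS = 181.7 / 102.5 = 1.773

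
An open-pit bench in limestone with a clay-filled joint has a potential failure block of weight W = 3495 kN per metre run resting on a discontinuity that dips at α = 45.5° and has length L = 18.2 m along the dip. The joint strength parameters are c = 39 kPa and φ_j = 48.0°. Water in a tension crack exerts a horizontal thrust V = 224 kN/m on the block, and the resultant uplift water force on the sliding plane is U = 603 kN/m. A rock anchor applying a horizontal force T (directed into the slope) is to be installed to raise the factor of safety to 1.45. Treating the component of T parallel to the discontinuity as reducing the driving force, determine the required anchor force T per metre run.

Resolving forces along and normal to the sliding plane, with the horizontal anchor force T adding T·sinα to the effective normal force and T·cosα acting up the plane against the driving force:
FS = [cL + (W cosα − U − V sinα + T sinα) tanφ_j] / [W sinα + V cosα − T cosα]
Without the anchor: N' = 1686.9 kN/m, driving T_d = 2649.8 kN/m, resisting R = 39·18.2 + 1686.9·tan48.0° = 2583.3 kN/m, FS = 0.97.
Setting FS = 1.45 and solving for T:
1.45·(2649.8 − T cos45.5°) = 2583.3 + T sin45.5°·tan48.0°
T·(sin45.5°·tan48.0° + 1.45·cos45.5°) = 1.45·2649.8 − 2583.3
T·(0.7133·1.1106 + 1.45·0.7009) = 3842.2 − 2583.3 = 1258.9
T·1.8085 = 1258.9
T = 696.1 kN/m

T = 696 kN/m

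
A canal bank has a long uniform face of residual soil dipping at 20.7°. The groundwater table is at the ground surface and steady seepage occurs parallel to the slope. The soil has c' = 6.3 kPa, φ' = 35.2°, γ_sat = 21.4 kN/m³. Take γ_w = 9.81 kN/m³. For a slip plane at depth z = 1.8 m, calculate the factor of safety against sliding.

With seepage parallel to the slope and the water table at the surface, the effective normal stress on the slip plane uses the buoyant unit weight γ' = γ_sat − γ_w while the driving shear stress uses γ_sat:
FS = [c' + γ' z cos²β tanφ'] / [γ_sat z sinβ cosβ]
γ' = 21.4 − 9.81 = 11.59 kN/m³
Numerator = 6.3 + 11.59·1.8·cos²20.7°·tan35.2° = 6.3 + 11.59·1.8·0.8751·0.7054 = 19.178 kPa
Denominator = 21.4·1.8·sin20.7°·cos20.7° = 21.4·1.8·0.3535·0.9354 = 12.737 kPa
FS = 19.178 / 12.737 = 1.506

FS = 1.51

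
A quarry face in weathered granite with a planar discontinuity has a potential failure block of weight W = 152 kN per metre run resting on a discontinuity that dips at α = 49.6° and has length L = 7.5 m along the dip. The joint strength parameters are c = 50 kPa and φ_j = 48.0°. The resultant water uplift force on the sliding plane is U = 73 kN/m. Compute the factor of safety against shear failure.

Resolving the block weight along and normal to the plane and applying the Mohr–Coulomb strength on the joint:
N' = W cosα − U = 152·cos49.6° − 73 = 25.5 kN/m
Driving force T = W sinα = 152·sin49.6° = 115.8 kN/m
Resisting force R = c·L + N'·tanφ_j = 50·7.5 + 25.5·tan48.0° = 375.0 + 28.3 = 403.3 kN/m
FS = R / T = 403.3 / 115.8 = 3.484

FS = 3.48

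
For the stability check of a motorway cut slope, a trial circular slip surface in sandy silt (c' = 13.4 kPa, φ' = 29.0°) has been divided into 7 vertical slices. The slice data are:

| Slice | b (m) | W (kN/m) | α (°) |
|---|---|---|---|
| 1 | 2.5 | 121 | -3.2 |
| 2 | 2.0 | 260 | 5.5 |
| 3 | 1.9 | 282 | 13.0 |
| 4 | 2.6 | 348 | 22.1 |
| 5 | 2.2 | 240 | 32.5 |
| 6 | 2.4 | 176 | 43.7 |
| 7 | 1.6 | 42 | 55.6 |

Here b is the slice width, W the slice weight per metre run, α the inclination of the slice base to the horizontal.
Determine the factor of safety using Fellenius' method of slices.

Ordinary method of slices: FS = Σ[c'·Δl_i + (W_i cosα_i)·tanφ'] / Σ W_i sinα_i, with Δl_i = b_i / cosα_i.
Slice 1: Δl = 2.5/cos(-3.2°) = 2.504 m; N'_1 = 121·cos(-3.2°) = 120.8; c'Δl = 33.55; W sinα = -6.8
Slice 2: Δl = 2.0/cos5.5° = 2.009 m; N'_2 = 260·cos5.5° = 258.8; c'Δl = 26.92; W sinα = 24.9
Slice 3: Δl = 1.9/cos13.0° = 1.950 m; N'_3 = 282·cos13.0° = 274.8; c'Δl = 26.13; W sinα = 63.4
Slice 4: Δl = 2.6/cos22.1° = 2.806 m; N'_4 = 348·cos22.1° = 322.4; c'Δl = 37.60; W sinα = 130.9
Slice 5: Δl = 2.2/cos32.5° = 2.609 m; N'_5 = 240·cos32.5° = 202.4; c'Δl = 34.95; W sinα = 129.0
Slice 6: Δl = 2.4/cos43.7° = 3.320 m; N'_6 = 176·cos43.7° = 127.2; c'Δl = 44.48; W sinα = 121.6
Slice 7: Δl = 1.6/cos55.6° = 2.832 m; N'_7 = 42·cos55.6° = 23.7; c'Δl = 37.95; W sinα = 34.7
Σc'Δl = 241.6 kN/m; ΣN' = 1330.2 kN/m; ΣW sinα = 497.7 kN/m
Resisting = 241.6 + 1330.2·tan29.0° = 241.6 + 737.3 = 978.9 kN/m
FS = 978.9 / 497.7 = 1.967

FS = 1.97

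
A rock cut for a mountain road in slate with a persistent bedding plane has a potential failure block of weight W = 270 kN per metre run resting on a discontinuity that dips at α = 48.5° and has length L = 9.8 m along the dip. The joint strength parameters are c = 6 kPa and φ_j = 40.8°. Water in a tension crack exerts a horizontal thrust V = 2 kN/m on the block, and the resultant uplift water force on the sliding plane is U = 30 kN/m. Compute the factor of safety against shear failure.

Resolving the block weight along and normal to the plane and applying the Mohr–Coulomb strength on the joint:
N' = W cosα − U − V sinα = 270·cos48.5° − 30 − 2·sin48.5° = 147.4 kN/m
Driving force T = W sinα + V cosα = 270·sin48.5° + 2·cos48.5° = 203.5 kN/m
Resisting force R = c·L + N'·tanφ_j = 6·9.8 + 147.4·tan40.8° = 58.8 + 127.2 = 186.0 kN/m
FS = R / T = 186.0 / 203.5 = 0.914

FS = 0.91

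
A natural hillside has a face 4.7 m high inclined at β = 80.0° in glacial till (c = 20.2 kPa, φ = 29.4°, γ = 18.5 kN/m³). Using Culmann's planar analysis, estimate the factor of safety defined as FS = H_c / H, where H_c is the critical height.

H_c = (4c/γ) · sinβ cosφ / [1 − cos(β − φ)]
    = (4·20.2/18.5) · sin80.0°·cos29.4° / [1 − cos50.6°]
    = 4.368 · 0.8580 / 0.3653 = 10.26 m
FS = H_c / H = 10.26 / 4.7 = 2.183

FS = 2.18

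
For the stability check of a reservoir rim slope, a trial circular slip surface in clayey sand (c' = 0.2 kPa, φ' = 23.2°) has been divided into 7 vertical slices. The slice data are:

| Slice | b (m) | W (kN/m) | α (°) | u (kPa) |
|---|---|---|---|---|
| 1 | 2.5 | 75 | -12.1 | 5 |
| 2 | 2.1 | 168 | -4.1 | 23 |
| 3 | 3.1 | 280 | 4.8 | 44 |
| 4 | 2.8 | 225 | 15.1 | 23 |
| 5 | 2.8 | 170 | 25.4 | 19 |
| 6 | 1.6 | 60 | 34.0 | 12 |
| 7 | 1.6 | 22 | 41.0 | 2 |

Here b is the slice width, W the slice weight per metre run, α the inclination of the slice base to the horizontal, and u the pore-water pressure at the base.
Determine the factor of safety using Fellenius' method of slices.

FS = 1.50

Ordinary method of slices: FS = Σ[c'·Δl_i + (W_i cosα_i − u_i·Δl_i)·tanφ'] / Σ W_i sinα_i, with Δl_i = b_i / cosα_i.
Slice 1: Δl = 2.5/cos(-12.1°) = 2.557 m; N'_1 = 75·cos(-12.1°) − 5·2.557 = 60.5; c'Δl = 0.51; W sinα = -15.7
Slice 2: Δl = 2.1/cos(-4.1°) = 2.105 m; N'_2 = 168·cos(-4.1°) − 23·2.105 = 119.1; c'Δl = 0.42; W sinα = -12.0
Slice 3: Δl = 3.1/cos4.8° = 3.111 m; N'_3 = 280·cos4.8° − 44·3.111 = 142.1; c'Δl = 0.62; W sinα = 23.4
Slice 4: Δl = 2.8/cos15.1° = 2.900 m; N'_4 = 225·cos15.1° − 23·2.900 = 150.5; c'Δl = 0.58; W sinα = 58.6
Slice 5: Δl = 2.8/cos25.4° = 3.100 m; N'_5 = 170·cos25.4° − 19·3.100 = 94.7; c'Δl = 0.62; W sinα = 72.9
Slice 6: Δl = 1.6/cos34.0° = 1.930 m; N'_6 = 60·cos34.0° − 12·1.930 = 26.6; c'Δl = 0.39; W sinα = 33.6
Slice 7: Δl = 1.6/cos41.0° = 2.120 m; N'_7 = 22·cos41.0° − 2·2.120 = 12.4; c'Δl = 0.42; W sinα = 14.4
Σc'Δl = 3.6 kN/m; ΣN' = 606.0 kN/m; ΣW sinα = 175.2 kN/m
Resisting = 3.6 + 606.0·tan23.2° = 3.6 + 259.7 = 263.3 kN/m
FS = 263.3 / 175.2 = 1.503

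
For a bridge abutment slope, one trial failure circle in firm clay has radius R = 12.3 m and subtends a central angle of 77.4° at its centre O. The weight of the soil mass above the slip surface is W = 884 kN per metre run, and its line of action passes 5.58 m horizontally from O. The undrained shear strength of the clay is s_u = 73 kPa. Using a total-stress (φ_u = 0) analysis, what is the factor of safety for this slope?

FS = 3.02

Taking moments about the centre O, the resisting moment is provided by the undrained shear strength acting along the arc:
Arc length L_a = R·θ = 12.3·(77.4°·π/180) = 12.3·1.3509 = 16.62 m
M_R = s_u·L_a·R = 73·16.62·12.3 = 14919.4 kN·m/m
M_D = W·d = 884·5.58 = 4932.7 kN·m/m
FS = M_R / M_D = 14919.4 / 4932.7 = 3.025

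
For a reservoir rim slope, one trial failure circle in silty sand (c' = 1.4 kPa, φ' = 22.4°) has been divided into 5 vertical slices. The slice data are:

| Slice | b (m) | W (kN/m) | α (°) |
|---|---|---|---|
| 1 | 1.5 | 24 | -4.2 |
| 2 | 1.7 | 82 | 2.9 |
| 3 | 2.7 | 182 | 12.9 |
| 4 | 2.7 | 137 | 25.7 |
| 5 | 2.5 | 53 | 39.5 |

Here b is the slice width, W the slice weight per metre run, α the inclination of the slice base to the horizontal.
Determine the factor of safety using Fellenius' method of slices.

FS = 1.48

Ordinary method of slices: FS = Σ[c'·Δl_i + (W_i cosα_i)·tanφ'] / Σ W_i sinα_i, with Δl_i = b_i / cosα_i.
Slice 1: Δl = 1.5/cos(-4.2°) = 1.504 m; N'_1 = 24·cos(-4.2°) = 23.9; c'Δl = 2.11; W sinα = -1.8
Slice 2: Δl = 1.7/cos2.9° = 1.702 m; N'_2 = 82·cos2.9° = 81.9; c'Δl = 2.38; W sinα = 4.1
Slice 3: Δl = 2.7/cos12.9° = 2.770 m; N'_3 = 182·cos12.9° = 177.4; c'Δl = 3.88; W sinα = 40.6
Slice 4: Δl = 2.7/cos25.7° = 2.996 m; N'_4 = 137·cos25.7° = 123.4; c'Δl = 4.19; W sinα = 59.4
Slice 5: Δl = 2.5/cos39.5° = 3.240 m; N'_5 = 53·cos39.5° = 40.9; c'Δl = 4.54; W sinα = 33.7
Σc'Δl = 17.1 kN/m; ΣN' = 447.6 kN/m; ΣW sinα = 136.1 kN/m
Resisting = 17.1 + 447.6·tan22.4° = 17.1 + 184.5 = 201.6 kN/m
FS = 201.6 / 136.1 = 1.481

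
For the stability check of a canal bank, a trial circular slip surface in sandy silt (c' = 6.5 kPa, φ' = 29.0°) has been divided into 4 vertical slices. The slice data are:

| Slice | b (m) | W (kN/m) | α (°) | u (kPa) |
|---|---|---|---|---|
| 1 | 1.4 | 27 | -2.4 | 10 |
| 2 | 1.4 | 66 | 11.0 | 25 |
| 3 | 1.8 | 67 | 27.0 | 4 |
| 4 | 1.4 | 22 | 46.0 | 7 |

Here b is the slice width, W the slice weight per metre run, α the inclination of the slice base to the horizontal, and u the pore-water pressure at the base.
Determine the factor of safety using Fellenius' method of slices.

Ordinary method of slices: FS = Σ[c'·Δl_i + (W_i cosα_i − u_i·Δl_i)·tanφ'] / Σ W_i sinα_i, with Δl_i = b_i / cosα_i.
Slice 1: Δl = 1.4/cos(-2.4°) = 1.401 m; N'_1 = 27·cos(-2.4°) − 10·1.401 = 13.0; c'Δl = 9.11; W sinα = -1.1
Slice 2: Δl = 1.4/cos11.0° = 1.426 m; N'_2 = 66·cos11.0° − 25·1.426 = 29.1; c'Δl = 9.27; W sinα = 12.6
Slice 3: Δl = 1.8/cos27.0° = 2.020 m; N'_3 = 67·cos27.0° − 4·2.020 = 51.6; c'Δl = 13.13; W sinα = 30.4
Slice 4: Δl = 1.4/cos46.0° = 2.015 m; N'_4 = 22·cos46.0° − 7·2.015 = 1.2; c'Δl = 13.10; W sinα = 15.8
Σc'Δl = 44.6 kN/m; ΣN' = 94.9 kN/m; ΣW sinα = 57.7 kN/m
Resisting = 44.6 + 94.9·tan29.0° = 44.6 + 52.6 = 97.2 kN/m
FS = 97.2 / 57.7 = 1.685

FS = 1.68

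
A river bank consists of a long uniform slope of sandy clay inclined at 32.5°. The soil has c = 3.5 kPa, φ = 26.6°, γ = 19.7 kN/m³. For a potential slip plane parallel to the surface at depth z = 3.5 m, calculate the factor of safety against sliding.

For an infinite slope with a slip plane parallel to the surface (no pore pressure): FS = [c + γz cos²β tanφ] / [γz sinβ cosβ].
γz = 19.7·3.5 = 68.95 kN/m²
Numerator = 3.5 + 68.95·cos²32.5°·tan26.6° = 3.5 + 68.95·0.7113·0.5008 = 28.060 kPa
Denominator = 68.95·sin32.5°·cos32.5° = 68.95·0.5373·0.8434 = 31.245 kPa
FS = 28.060 / 31.245 = 0.898

FS = 0.90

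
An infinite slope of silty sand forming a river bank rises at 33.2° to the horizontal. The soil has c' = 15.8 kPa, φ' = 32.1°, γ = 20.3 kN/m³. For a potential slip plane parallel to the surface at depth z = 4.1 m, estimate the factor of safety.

FS = 1.37

For an infinite slope with a slip plane parallel to the surface (no pore pressure): FS = [c' + γz cos²β tanφ'] / [γz sinβ cosβ].
γz = 20.3·4.1 = 83.23 kN/m²
Numerator = 15.8 + 83.23·cos²33.2°·tan32.1° = 15.8 + 83.23·0.7002·0.6273 = 52.356 kPa
Denominator = 83.23·sin33.2°·cos33.2° = 83.23·0.5476·0.8368 = 38.134 kPa
FS = 52.356 / 38.134 = 1.373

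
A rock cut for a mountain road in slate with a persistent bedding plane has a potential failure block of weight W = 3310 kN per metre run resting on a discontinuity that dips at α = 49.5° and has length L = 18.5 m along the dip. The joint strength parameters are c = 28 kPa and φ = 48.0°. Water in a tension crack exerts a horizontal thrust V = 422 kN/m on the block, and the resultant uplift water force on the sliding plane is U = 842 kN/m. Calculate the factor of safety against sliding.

Resolving the block weight along and normal to the plane and applying the Mohr–Coulomb strength on the joint:
N' = W cosα − U − V sinα = 3310·cos49.5° − 842 − 422·sin49.5° = 986.8 kN/m
Driving force T = W sinα + V cosα = 3310·sin49.5° + 422·cos49.5° = 2791.0 kN/m
Resisting force R = c·L + N'·tanφ = 28·18.5 + 986.8·tan48.0° = 518.0 + 1095.9 = 1613.9 kN/m
FS = R / T = 1613.9 / 2791.0 = 0.578

FS = 0.58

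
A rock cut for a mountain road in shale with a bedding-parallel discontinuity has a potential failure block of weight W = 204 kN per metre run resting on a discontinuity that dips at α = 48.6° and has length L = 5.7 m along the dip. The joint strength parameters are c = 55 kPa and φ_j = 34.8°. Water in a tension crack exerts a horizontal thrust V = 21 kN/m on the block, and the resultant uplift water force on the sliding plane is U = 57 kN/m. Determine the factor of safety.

Resolving the block weight along and normal to the plane and applying the Mohr–Coulomb strength on the joint:
N' = W cosα − U − V sinα = 204·cos48.6° − 57 − 21·sin48.6° = 62.2 kN/m
Driving force T = W sinα + V cosα = 204·sin48.6° + 21·cos48.6° = 166.9 kN/m
Resisting force R = c·L + N'·tanφ_j = 55·5.7 + 62.2·tan34.8° = 313.5 + 43.2 = 356.7 kN/m
FS = R / T = 356.7 / 166.9 = 2.137

FS = 2.14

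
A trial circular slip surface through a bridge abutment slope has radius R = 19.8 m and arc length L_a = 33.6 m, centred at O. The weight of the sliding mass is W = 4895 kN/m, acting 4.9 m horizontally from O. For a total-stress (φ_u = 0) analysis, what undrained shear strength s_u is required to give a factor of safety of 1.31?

s_u = 47.2 kPa

FS = s_u·L_a·R / (W·d), so s_u = FS·W·d / (L_a·R).
s_u = 1.31·4895·4.9 / (33.60·19.8) = 31421.0 / 665.28 = 47.23 kPa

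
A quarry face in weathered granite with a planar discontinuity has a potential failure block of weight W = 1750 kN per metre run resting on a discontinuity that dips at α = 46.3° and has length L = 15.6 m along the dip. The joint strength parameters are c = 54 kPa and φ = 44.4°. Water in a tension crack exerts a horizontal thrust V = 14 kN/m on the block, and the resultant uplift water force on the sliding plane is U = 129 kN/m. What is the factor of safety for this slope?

Resolving the block weight along and normal to the plane and applying the Mohr–Coulomb strength on the joint:
N' = W cosα − U − V sinα = 1750·cos46.3° − 129 − 14·sin46.3° = 1069.9 kN/m
Driving force T = W sinα + V cosα = 1750·sin46.3° + 14·cos46.3° = 1274.9 kN/m
Resisting force R = c·L + N'·tanφ = 54·15.6 + 1069.9·tan44.4° = 842.4 + 1047.7 = 1890.1 kN/m
FS = R / T = 1890.1 / 1274.9 = 1.483

FS = 1.48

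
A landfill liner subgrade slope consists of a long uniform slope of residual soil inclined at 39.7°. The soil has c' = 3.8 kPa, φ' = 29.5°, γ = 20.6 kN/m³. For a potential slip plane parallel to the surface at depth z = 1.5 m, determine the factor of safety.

FS = 0.93

For an infinite slope with a slip plane parallel to the surface (no pore pressure): FS = [c' + γz cos²β tanφ'] / [γz sinβ cosβ].
γz = 20.6·1.5 = 30.90 kN/m²
Numerator = 3.8 + 30.90·cos²39.7°·tan29.5° = 3.8 + 30.90·0.5920·0.5658 = 14.149 kPa
Denominator = 30.90·sin39.7°·cos39.7° = 30.90·0.6388·0.7694 = 15.186 kPa
FS = 14.149 / 15.186 = 0.932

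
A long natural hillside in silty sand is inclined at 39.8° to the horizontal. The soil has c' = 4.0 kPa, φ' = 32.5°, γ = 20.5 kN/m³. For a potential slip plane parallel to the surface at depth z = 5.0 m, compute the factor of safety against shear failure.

For an infinite slope with a slip plane parallel to the surface (no pore pressure): FS = [c' + γz cos²β tanφ'] / [γz sinβ cosβ].
γz = 20.5·5.0 = 102.50 kN/m²
Numerator = 4.0 + 102.50·cos²39.8°·tan32.5° = 4.0 + 102.50·0.5903·0.6371 = 42.544 kPa
Denominator = 102.50·sin39.8°·cos39.8° = 102.50·0.6401·0.7683 = 50.408 kPa
FS = 42.544 / 50.408 = 0.844

FS = 0.84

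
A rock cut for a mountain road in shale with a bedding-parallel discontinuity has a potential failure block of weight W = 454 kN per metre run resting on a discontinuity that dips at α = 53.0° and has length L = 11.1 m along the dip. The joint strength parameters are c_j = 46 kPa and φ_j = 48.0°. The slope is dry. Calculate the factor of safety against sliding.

Resolving the block weight along and normal to the plane and applying the Mohr–Coulomb strength on the joint:
N' = W cosα = 454·cos53.0° = 273.2 kN/m
Driving force T = W sinα = 454·sin53.0° = 362.6 kN/m
Resisting force R = c_j·L + N'·tanφ_j = 46·11.1 + 273.2·tan48.0° = 510.6 + 303.4 = 814.0 kN/m
FS = R / T = 814.0 / 362.6 = 2.245

FS = 2.25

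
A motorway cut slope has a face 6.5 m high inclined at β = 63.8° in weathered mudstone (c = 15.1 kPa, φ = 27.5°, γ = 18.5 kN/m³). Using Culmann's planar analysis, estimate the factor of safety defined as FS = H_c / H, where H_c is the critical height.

H_c = (4c/γ) · sinβ cosφ / [1 − cos(β − φ)]
    = (4·15.1/18.5) · sin63.8°·cos27.5° / [1 − cos36.3°]
    = 3.265 · 0.7959 / 0.1941 = 13.39 m
FS = H_c / H = 13.39 / 6.5 = 2.060

FS = 2.06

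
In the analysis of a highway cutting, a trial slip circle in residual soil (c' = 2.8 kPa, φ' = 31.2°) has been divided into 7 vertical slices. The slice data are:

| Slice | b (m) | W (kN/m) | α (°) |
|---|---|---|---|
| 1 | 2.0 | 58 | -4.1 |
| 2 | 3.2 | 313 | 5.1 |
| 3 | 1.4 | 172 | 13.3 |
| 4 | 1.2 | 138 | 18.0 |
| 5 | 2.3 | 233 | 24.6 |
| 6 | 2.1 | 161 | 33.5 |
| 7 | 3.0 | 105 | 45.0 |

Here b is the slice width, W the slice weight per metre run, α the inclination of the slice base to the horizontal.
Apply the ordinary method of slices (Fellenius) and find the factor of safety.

Ordinary method of slices: FS = Σ[c'·Δl_i + (W_i cosα_i)·tanφ'] / Σ W_i sinα_i, with Δl_i = b_i / cosα_i.
Slice 1: Δl = 2.0/cos(-4.1°) = 2.005 m; N'_1 = 58·cos(-4.1°) = 57.9; c'Δl = 5.61; W sinα = -4.1
Slice 2: Δl = 3.2/cos5.1° = 3.213 m; N'_2 = 313·cos5.1° = 311.8; c'Δl = 9.00; W sinα = 27.8
Slice 3: Δl = 1.4/cos13.3° = 1.439 m; N'_3 = 172·cos13.3° = 167.4; c'Δl = 4.03; W sinα = 39.6
Slice 4: Δl = 1.2/cos18.0° = 1.262 m; N'_4 = 138·cos18.0° = 131.2; c'Δl = 3.53; W sinα = 42.6
Slice 5: Δl = 2.3/cos24.6° = 2.530 m; N'_5 = 233·cos24.6° = 211.9; c'Δl = 7.08; W sinα = 97.0
Slice 6: Δl = 2.1/cos33.5° = 2.518 m; N'_6 = 161·cos33.5° = 134.3; c'Δl = 7.05; W sinα = 88.9
Slice 7: Δl = 3.0/cos45.0° = 4.243 m; N'_7 = 105·cos45.0° = 74.2; c'Δl = 11.88; W sinα = 74.2
Σc'Δl = 48.2 kN/m; ΣN' = 1088.6 kN/m; ΣW sinα = 366.0 kN/m
Resisting = 48.2 + 1088.6·tan31.2° = 48.2 + 659.3 = 707.5 kN/m
FS = 707.5 / 366.0 = 1.933

FS = 1.93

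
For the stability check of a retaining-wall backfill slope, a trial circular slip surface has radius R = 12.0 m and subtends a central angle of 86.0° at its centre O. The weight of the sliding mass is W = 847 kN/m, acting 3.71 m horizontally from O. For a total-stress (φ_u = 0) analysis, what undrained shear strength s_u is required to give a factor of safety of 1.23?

FS = s_u·L_a·R / (W·d), so s_u = FS·W·d / (L_a·R).
Arc length L_a = R·θ = 12.0·(86.0°·π/180) = 12.0·1.5010 = 18.01 m
s_u = 1.23·847·3.71 / (18.01·12.0) = 3865.1 / 216.14 = 17.88 kPa

s_u = 17.9 kPa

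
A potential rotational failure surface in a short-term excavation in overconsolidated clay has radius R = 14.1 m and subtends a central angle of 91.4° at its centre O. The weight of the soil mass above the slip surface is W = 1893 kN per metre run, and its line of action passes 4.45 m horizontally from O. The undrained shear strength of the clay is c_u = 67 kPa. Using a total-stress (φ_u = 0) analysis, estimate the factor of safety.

FS = 2.52

Taking moments about the centre O, the resisting moment is provided by the undrained shear strength acting along the arc:
Arc length L_a = R·θ = 14.1·(91.4°·π/180) = 14.1·1.5952 = 22.49 m
M_R = c_u·L_a·R = 67·22.49·14.1 = 21248.9 kN·m/m
M_D = W·d = 1893·4.45 = 8423.9 kN·m/m
FS = M_R / M_D = 21248.9 / 8423.9 = 2.522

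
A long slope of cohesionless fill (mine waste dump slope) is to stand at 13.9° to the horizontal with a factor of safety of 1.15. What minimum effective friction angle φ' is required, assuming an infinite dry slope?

FS = tanφ'/tanβ ⇒ tanφ' = FS · tanβ = 1.15 · tan13.9° = 0.2846
φ' = arctan(0.2846) = 15.89°

φ' = 15.9°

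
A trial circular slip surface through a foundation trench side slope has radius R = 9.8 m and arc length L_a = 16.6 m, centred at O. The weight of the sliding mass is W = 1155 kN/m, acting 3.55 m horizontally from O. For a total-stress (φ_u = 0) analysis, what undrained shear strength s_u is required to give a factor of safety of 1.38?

FS = s_u·L_a·R / (W·d), so s_u = FS·W·d / (L_a·R).
s_u = 1.38·1155·3.55 / (16.60·9.8) = 5658.3 / 162.68 = 34.78 kPa

s_u = 34.8 kPa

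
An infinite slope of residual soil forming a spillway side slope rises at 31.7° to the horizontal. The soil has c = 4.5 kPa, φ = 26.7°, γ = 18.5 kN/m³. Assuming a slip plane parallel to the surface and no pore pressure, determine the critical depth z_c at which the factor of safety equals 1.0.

z_c = 2.93 m

Setting FS = 1.00 in FS = [c + γz cos²β tanφ] / [γz sinβ cosβ] and solving for z:
z = c / [γ cosβ (FS·sinβ − cosβ·tanφ)]
  = 4.5 / [18.5·cos31.7°·(1.00·sin31.7° − cos31.7°·tan26.7°)]
  = 4.5 / [18.5·0.8508·(1.00·0.5255 − 0.8508·0.5029)]
  = 4.5 / 1.5356 = 2.931 m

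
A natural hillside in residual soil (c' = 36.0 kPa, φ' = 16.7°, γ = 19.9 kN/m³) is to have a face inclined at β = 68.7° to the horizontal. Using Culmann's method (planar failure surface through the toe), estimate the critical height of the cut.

H_c = 16.80 m

Culmann's analysis gives the critical failure plane at α_cr = (β + φ')/2 = (68.7 + 16.7)/2 = 42.7°, and the critical height
H_c = (4c'/γ) · sinβ cosφ' / [1 − cos(β − φ')]
    = (4·36.0/19.9) · sin68.7°·cos16.7° / [1 − cos(52.0°)]
    = 7.236 · 0.9317·0.9578 / [1 − 0.6157]
    = 7.236 · 0.8924 / 0.3843
    = 16.80 m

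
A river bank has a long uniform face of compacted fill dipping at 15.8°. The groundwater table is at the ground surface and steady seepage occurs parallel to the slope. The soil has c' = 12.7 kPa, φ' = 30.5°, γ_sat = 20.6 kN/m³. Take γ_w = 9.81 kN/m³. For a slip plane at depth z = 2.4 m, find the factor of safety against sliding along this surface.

With seepage parallel to the slope and the water table at the surface, the effective normal stress on the slip plane uses the buoyant unit weight γ' = γ_sat − γ_w while the driving shear stress uses γ_sat:
FS = [c' + γ' z cos²β tanφ'] / [γ_sat z sinβ cosβ]
γ' = 20.6 − 9.81 = 10.79 kN/m³
Numerator = 12.7 + 10.79·2.4·cos²15.8°·tan30.5° = 12.7 + 10.79·2.4·0.9259·0.5890 = 26.823 kPa
Denominator = 20.6·2.4·sin15.8°·cos15.8° = 20.6·2.4·0.2723·0.9622 = 12.953 kPa
FS = 26.823 / 12.953 = 2.071

FS = 2.07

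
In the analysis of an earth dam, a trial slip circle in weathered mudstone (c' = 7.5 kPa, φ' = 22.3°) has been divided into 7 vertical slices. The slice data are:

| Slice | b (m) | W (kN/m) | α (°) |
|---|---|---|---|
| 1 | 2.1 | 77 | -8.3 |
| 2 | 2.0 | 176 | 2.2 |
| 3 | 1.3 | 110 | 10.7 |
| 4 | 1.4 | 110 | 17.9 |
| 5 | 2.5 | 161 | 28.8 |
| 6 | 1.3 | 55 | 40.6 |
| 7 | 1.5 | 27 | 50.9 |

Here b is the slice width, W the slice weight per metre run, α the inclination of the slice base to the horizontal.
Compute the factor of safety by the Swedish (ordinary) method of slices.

FS = 2.04

Ordinary method of slices: FS = Σ[c'·Δl_i + (W_i cosα_i)·tanφ'] / Σ W_i sinα_i, with Δl_i = b_i / cosα_i.
Slice 1: Δl = 2.1/cos(-8.3°) = 2.122 m; N'_1 = 77·cos(-8.3°) = 76.2; c'Δl = 15.92; W sinα = -11.1
Slice 2: Δl = 2.0/cos2.2° = 2.001 m; N'_2 = 176·cos2.2° = 175.9; c'Δl = 15.01; W sinα = 6.8
Slice 3: Δl = 1.3/cos10.7° = 1.323 m; N'_3 = 110·cos10.7° = 108.1; c'Δl = 9.92; W sinα = 20.4
Slice 4: Δl = 1.4/cos17.9° = 1.471 m; N'_4 = 110·cos17.9° = 104.7; c'Δl = 11.03; W sinα = 33.8
Slice 5: Δl = 2.5/cos28.8° = 2.853 m; N'_5 = 161·cos28.8° = 141.1; c'Δl = 21.40; W sinα = 77.6
Slice 6: Δl = 1.3/cos40.6° = 1.712 m; N'_6 = 55·cos40.6° = 41.8; c'Δl = 12.84; W sinα = 35.8
Slice 7: Δl = 1.5/cos50.9° = 2.378 m; N'_7 = 27·cos50.9° = 17.0; c'Δl = 17.84; W sinα = 21.0
Σc'Δl = 104.0 kN/m; ΣN' = 664.7 kN/m; ΣW sinα = 184.2 kN/m
Resisting = 104.0 + 664.7·tan22.3° = 104.0 + 272.6 = 376.6 kN/m
FS = 376.6 / 184.2 = 2.045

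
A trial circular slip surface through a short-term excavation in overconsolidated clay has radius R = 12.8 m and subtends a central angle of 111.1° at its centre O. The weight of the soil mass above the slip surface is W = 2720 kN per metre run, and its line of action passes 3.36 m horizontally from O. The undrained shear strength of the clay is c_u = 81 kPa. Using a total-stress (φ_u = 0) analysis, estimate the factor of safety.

Taking moments about the centre O, the resisting moment is provided by the undrained shear strength acting along the arc:
Arc length L_a = R·θ = 12.8·(111.1°·π/180) = 12.8·1.9391 = 24.82 m
M_R = c_u·L_a·R = 81·24.82·12.8 = 25733.4 kN·m/m
M_D = W·d = 2720·3.36 = 9139.2 kN·m/m
FS = M_R / M_D = 25733.4 / 9139.2 = 2.816

FS = 2.82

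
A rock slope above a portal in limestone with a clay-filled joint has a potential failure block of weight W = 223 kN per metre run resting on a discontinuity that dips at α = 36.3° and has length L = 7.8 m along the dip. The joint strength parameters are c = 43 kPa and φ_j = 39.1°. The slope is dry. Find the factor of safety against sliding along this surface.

Resolving the block weight along and normal to the plane and applying the Mohr–Coulomb strength on the joint:
N' = W cosα = 223·cos36.3° = 179.7 kN/m
Driving force T = W sinα = 223·sin36.3° = 132.0 kN/m
Resisting force R = c·L + N'·tanφ_j = 43·7.8 + 179.7·tan39.1° = 335.4 + 146.1 = 481.5 kN/m
FS = R / T = 481.5 / 132.0 = 3.647

FS = 3.65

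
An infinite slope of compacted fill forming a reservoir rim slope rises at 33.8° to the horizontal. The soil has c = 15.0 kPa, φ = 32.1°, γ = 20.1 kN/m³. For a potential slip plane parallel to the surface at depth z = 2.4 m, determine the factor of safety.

For an infinite slope with a slip plane parallel to the surface (no pore pressure): FS = [c + γz cos²β tanφ] / [γz sinβ cosβ].
γz = 20.1·2.4 = 48.24 kN/m²
Numerator = 15.0 + 48.24·cos²33.8°·tan32.1° = 15.0 + 48.24·0.6905·0.6273 = 35.896 kPa
Denominator = 48.24·sin33.8°·cos33.8° = 48.24·0.5563·0.8310 = 22.300 kPa
FS = 35.896 / 22.300 = 1.610

FS = 1.61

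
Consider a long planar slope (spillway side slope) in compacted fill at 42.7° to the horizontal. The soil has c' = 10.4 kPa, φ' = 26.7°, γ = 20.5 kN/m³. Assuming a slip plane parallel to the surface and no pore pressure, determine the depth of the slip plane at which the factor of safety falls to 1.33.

Setting FS = 1.33 in FS = [c' + γz cos²β tanφ'] / [γz sinβ cosβ] and solving for z:
z = c' / [γ cosβ (FS·sinβ − cosβ·tanφ')]
  = 10.4 / [20.5·cos42.7°·(1.33·sin42.7° − cos42.7°·tan26.7°)]
  = 10.4 / [20.5·0.7349·(1.33·0.6782 − 0.7349·0.5029)]
  = 10.4 / 8.0199 = 1.297 m

z = 1.30 m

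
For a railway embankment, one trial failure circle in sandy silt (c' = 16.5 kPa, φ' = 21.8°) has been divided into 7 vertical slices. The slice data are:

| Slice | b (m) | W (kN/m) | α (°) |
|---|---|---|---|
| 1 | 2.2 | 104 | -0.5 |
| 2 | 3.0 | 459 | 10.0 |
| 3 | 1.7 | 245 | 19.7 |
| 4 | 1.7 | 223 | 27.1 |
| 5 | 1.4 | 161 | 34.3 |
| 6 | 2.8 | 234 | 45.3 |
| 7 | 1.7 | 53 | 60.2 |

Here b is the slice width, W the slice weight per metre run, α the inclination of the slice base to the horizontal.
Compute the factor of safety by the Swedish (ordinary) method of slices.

Ordinary method of slices: FS = Σ[c'·Δl_i + (W_i cosα_i)·tanφ'] / Σ W_i sinα_i, with Δl_i = b_i / cosα_i.
Slice 1: Δl = 2.2/cos(-0.5°) = 2.200 m; N'_1 = 104·cos(-0.5°) = 104.0; c'Δl = 36.30; W sinα = -0.9
Slice 2: Δl = 3.0/cos10.0° = 3.046 m; N'_2 = 459·cos10.0° = 452.0; c'Δl = 50.26; W sinα = 79.7
Slice 3: Δl = 1.7/cos19.7° = 1.806 m; N'_3 = 245·cos19.7° = 230.7; c'Δl = 29.79; W sinα = 82.6
Slice 4: Δl = 1.7/cos27.1° = 1.910 m; N'_4 = 223·cos27.1° = 198.5; c'Δl = 31.51; W sinα = 101.6
Slice 5: Δl = 1.4/cos34.3° = 1.695 m; N'_5 = 161·cos34.3° = 133.0; c'Δl = 27.96; W sinα = 90.7
Slice 6: Δl = 2.8/cos45.3° = 3.981 m; N'_6 = 234·cos45.3° = 164.6; c'Δl = 65.68; W sinα = 166.3
Slice 7: Δl = 1.7/cos60.2° = 3.421 m; N'_7 = 53·cos60.2° = 26.3; c'Δl = 56.44; W sinα = 46.0
Σc'Δl = 298.0 kN/m; ΣN' = 1309.1 kN/m; ΣW sinα = 566.0 kN/m
Resisting = 298.0 + 1309.1·tan21.8° = 298.0 + 523.6 = 821.6 kN/m
FS = 821.6 / 566.0 = 1.451

FS = 1.45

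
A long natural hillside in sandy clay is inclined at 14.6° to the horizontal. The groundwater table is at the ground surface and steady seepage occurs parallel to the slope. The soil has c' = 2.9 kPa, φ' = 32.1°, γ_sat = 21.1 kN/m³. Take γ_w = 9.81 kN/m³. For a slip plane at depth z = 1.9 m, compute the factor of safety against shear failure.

With seepage parallel to the slope and the water table at the surface, the effective normal stress on the slip plane uses the buoyant unit weight γ' = γ_sat − γ_w while the driving shear stress uses γ_sat:
FS = [c' + γ' z cos²β tanφ'] / [γ_sat z sinβ cosβ]
γ' = 21.1 − 9.81 = 11.29 kN/m³
Numerator = 2.9 + 11.29·1.9·cos²14.6°·tan32.1° = 2.9 + 11.29·1.9·0.9365·0.6273 = 15.501 kPa
Denominator = 21.1·1.9·sin14.6°·cos14.6° = 21.1·1.9·0.2521·0.9677 = 9.779 kPa
FS = 15.501 / 9.779 = 1.585

FS = 1.59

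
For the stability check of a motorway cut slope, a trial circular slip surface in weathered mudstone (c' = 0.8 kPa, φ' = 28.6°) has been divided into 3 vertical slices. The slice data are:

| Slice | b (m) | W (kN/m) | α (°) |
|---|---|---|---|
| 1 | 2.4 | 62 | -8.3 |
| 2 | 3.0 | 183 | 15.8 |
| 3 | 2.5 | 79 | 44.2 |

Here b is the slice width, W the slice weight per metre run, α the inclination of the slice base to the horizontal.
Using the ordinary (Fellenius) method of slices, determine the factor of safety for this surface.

FS = 1.75

Ordinary method of slices: FS = Σ[c'·Δl_i + (W_i cosα_i)·tanφ'] / Σ W_i sinα_i, with Δl_i = b_i / cosα_i.
Slice 1: Δl = 2.4/cos(-8.3°) = 2.425 m; N'_1 = 62·cos(-8.3°) = 61.4; c'Δl = 1.94; W sinα = -9.0
Slice 2: Δl = 3.0/cos15.8° = 3.118 m; N'_2 = 183·cos15.8° = 176.1; c'Δl = 2.49; W sinα = 49.8
Slice 3: Δl = 2.5/cos44.2° = 3.487 m; N'_3 = 79·cos44.2° = 56.6; c'Δl = 2.79; W sinα = 55.1
Σc'Δl = 7.2 kN/m; ΣN' = 294.1 kN/m; ΣW sinα = 96.0 kN/m
Resisting = 7.2 + 294.1·tan28.6° = 7.2 + 160.3 = 167.6 kN/m
FS = 167.6 / 96.0 = 1.746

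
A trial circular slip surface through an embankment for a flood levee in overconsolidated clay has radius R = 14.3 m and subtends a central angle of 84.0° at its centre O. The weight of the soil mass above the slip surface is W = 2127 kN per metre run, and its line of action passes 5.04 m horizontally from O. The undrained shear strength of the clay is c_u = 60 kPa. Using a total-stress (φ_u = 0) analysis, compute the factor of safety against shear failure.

FS = 1.68

Taking moments about the centre O, the resisting moment is provided by the undrained shear strength acting along the arc:
Arc length L_a = R·θ = 14.3·(84.0°·π/180) = 14.3·1.4661 = 20.96 m
M_R = c_u·L_a·R = 60·20.96·14.3 = 17987.9 kN·m/m
M_D = W·d = 2127·5.04 = 10720.1 kN·m/m
FS = M_R / M_D = 17987.9 / 10720.1 = 1.678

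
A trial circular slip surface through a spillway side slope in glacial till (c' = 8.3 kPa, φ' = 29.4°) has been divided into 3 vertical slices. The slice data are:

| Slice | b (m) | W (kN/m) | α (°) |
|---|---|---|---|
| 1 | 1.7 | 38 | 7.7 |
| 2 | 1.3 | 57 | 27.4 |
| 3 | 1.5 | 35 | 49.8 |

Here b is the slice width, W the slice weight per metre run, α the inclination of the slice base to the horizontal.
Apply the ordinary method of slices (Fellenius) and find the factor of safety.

FS = 1.86

Ordinary method of slices: FS = Σ[c'·Δl_i + (W_i cosα_i)·tanφ'] / Σ W_i sinα_i, with Δl_i = b_i / cosα_i.
Slice 1: Δl = 1.7/cos7.7° = 1.715 m; N'_1 = 38·cos7.7° = 37.7; c'Δl = 14.24; W sinα = 5.1
Slice 2: Δl = 1.3/cos27.4° = 1.464 m; N'_2 = 57·cos27.4° = 50.6; c'Δl = 12.15; W sinα = 26.2
Slice 3: Δl = 1.5/cos49.8° = 2.324 m; N'_3 = 35·cos49.8° = 22.6; c'Δl = 19.29; W sinα = 26.7
Σc'Δl = 45.7 kN/m; ΣN' = 110.9 kN/m; ΣW sinα = 58.1 kN/m
Resisting = 45.7 + 110.9·tan29.4° = 45.7 + 62.5 = 108.1 kN/m
FS = 108.1 / 58.1 = 1.863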